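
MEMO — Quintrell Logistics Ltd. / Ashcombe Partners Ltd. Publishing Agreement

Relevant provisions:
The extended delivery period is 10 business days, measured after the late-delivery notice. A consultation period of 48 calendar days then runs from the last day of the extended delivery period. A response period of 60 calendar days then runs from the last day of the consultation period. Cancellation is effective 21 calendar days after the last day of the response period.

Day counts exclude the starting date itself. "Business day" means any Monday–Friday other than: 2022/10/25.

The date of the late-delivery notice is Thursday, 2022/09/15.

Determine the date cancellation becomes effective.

2023/02/05

From Thursday, 2022/09/15, 10 business days (Sep 16, Sep 19, Sep 20, Sep 21, Sep 22, Sep 23, Sep 26, Sep 27, Sep 28, Sep 29, skipping weekends) brings us to Thursday, 2022/09/29, which is the last day of the extended delivery period.
The last day of the consultation period: 48 calendar days after 2022/09/29 is 2022/11/16.
Adding 60 calendar days to 2022/11/16 gives 2023/01/15, which is the last day of the response period.
Adding 21 calendar days to 2023/01/15 gives 2023/02/05, which is the date cancellation becomes effective.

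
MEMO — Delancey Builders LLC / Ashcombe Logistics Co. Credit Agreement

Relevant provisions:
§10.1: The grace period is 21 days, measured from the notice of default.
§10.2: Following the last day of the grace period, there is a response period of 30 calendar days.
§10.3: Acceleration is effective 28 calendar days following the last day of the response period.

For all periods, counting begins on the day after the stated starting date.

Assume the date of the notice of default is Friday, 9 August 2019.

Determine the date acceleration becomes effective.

27 October 2019

Adding 21 calendar days to 9 August 2019 gives 30 August 2019, which is the last day of the grace period.
The last day of the response period: 30 August 2019 + 30 days = 29 September 2019.
Adding 28 calendar days to 29 September 2019 gives 27 October 2019, which is the date acceleration becomes effective.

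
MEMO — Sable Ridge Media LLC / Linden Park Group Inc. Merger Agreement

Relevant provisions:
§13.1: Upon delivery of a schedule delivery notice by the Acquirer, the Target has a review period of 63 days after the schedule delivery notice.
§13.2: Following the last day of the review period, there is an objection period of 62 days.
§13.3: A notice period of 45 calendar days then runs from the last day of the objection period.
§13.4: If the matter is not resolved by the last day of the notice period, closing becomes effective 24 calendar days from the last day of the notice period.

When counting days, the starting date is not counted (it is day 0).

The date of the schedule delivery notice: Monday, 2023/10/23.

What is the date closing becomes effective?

2024/05/04

Adding 63 calendar days to 2023/10/23 gives 2023/12/25, which is the last day of the review period.
Adding 62 calendar days to 2023/12/25 gives 2024/02/25, which is the last day of the objection period.
The last day of the notice period: 2024/02/25 + 45 days = 2024/04/10.
Adding 24 calendar days to 2024/04/10 gives 2024/05/04, which is the date closing becomes effective.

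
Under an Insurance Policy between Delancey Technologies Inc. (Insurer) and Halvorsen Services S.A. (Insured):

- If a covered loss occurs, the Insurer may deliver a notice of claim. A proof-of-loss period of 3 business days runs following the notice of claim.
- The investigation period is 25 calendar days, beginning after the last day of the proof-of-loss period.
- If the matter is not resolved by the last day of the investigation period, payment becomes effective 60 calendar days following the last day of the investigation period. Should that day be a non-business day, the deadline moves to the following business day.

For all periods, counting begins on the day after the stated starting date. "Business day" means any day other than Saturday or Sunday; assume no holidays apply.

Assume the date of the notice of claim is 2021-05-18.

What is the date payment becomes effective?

2021-08-16

The last day of the proof-of-loss period: 3 business days after Tuesday, 2021-05-18, skipping weekends — May 19, May 20, May 21 — lands on Friday, 2021-05-21.
The last day of the investigation period: 2021-05-21 + 25 days = 2021-06-15.
The date payment becomes effective: 60 calendar days after 2021-06-15 is 2021-08-14. That falls on a Saturday, so it rolls to the next business day, Monday, 2021-08-16.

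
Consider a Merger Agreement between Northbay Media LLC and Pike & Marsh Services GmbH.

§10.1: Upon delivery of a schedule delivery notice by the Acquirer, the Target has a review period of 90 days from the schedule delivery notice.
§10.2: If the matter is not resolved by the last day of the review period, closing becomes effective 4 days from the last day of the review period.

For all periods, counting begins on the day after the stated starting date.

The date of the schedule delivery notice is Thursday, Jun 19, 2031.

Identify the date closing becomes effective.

Sep 21, 2031

The last day of the review period: Jun 19, 2031 + 90 days = Sep 17, 2031.
The date closing becomes effective: Sep 17, 2031 + 4 days = Sep 21, 2031.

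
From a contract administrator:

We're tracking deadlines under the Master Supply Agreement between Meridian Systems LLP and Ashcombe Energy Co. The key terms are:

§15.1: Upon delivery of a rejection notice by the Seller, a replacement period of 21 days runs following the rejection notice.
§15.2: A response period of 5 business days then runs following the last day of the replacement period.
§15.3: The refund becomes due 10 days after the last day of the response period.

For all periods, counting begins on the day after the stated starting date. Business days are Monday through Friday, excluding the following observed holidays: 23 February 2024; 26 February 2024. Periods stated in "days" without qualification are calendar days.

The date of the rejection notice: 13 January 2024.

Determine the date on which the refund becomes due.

19 February 2024

Adding 21 calendar days to 13 January 2024 gives 3 February 2024, which is the last day of the replacement period.
The last day of the response period: 5 business days after Saturday, 3 February 2024, skipping weekends — Feb 5, Feb 6, Feb 7, Feb 8, Feb 9 — lands on Friday, 9 February 2024.
The date on which the refund becomes due: 9 February 2024 + 10 days = 19 February 2024.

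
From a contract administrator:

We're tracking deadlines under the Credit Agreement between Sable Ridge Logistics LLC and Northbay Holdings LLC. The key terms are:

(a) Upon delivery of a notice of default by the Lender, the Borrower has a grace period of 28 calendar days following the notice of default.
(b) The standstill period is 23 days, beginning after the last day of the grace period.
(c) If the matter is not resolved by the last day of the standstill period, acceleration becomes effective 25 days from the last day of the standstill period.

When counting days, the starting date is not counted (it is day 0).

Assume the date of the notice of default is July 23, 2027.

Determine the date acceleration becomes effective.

October 7, 2027

The last day of the grace period: 28 calendar days after July 23, 2027 is August 20, 2027.
The last day of the standstill period: August 20, 2027 + 23 days = September 12, 2027.
The date acceleration becomes effective: 25 calendar days after September 12, 2027 is October 7, 2027.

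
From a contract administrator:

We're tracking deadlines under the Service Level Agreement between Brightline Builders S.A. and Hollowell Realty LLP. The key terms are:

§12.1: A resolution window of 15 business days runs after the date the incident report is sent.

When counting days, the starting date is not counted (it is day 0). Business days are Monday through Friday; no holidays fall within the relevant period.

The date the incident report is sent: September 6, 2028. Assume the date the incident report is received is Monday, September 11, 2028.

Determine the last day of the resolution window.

September 27, 2028

The last day of the resolution window: counting 15 business days from Wednesday, September 6, 2028 (Sep 7, Sep 8, Sep 11, Sep 12, …, Sep 25, Sep 26, Sep 27, skipping weekends) reaches Wednesday, September 27, 2028.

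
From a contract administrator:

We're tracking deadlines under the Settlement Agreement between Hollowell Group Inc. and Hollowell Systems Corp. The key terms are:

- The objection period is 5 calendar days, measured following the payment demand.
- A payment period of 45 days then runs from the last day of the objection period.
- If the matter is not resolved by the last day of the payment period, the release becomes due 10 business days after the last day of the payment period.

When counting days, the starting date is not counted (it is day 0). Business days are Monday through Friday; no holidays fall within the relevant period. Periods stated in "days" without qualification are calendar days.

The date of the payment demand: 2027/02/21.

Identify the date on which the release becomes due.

The last day of the objection period: 5 calendar days after 2027/02/21 is 2027/02/26.
The last day of the payment period: 2027/02/26 + 45 days = 2027/04/12.
From Monday, 2027/04/12, 10 business days (Apr 13, Apr 14, Apr 15, Apr 16, Apr 19, Apr 20, Apr 21, Apr 22, Apr 23, Apr 26, skipping weekends) brings us to Monday, 2027/04/26, which is the date on which the release becomes due.

2027/04/26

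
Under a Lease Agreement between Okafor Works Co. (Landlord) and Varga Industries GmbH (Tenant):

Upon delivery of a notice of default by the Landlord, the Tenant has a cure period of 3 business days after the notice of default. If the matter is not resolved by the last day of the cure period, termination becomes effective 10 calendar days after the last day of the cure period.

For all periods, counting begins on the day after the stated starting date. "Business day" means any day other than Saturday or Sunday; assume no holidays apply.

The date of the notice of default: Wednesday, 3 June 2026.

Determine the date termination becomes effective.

18 June 2026

The last day of the cure period: 3 business days after Wednesday, 3 June 2026, skipping weekends — Jun 4, Jun 5, Jun 8 — lands on Monday, 8 June 2026.
Adding 10 calendar days to 8 June 2026 gives 18 June 2026, which is the date termination becomes effective.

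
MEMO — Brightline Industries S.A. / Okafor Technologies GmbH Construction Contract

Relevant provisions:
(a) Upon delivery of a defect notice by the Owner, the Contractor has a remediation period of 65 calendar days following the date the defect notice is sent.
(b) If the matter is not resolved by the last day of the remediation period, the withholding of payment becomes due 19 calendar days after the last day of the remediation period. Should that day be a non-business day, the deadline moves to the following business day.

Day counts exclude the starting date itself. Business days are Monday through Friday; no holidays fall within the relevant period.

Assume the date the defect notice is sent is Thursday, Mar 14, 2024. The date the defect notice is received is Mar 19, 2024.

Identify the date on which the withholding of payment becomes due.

The last day of the remediation period: 65 calendar days after Mar 14, 2024 is May 18, 2024.
Adding 19 calendar days to May 18, 2024 gives Jun 6, 2024, which is the date on which the withholding of payment becomes due. Jun 6, 2024 is a Thursday, so no roll-forward applies.

Jun 6, 2024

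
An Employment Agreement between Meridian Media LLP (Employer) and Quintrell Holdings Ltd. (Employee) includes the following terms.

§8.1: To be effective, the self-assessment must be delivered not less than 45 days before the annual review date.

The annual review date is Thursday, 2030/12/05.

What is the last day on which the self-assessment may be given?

2030/10/21

2030/12/05 minus 45 days is 2030/10/21.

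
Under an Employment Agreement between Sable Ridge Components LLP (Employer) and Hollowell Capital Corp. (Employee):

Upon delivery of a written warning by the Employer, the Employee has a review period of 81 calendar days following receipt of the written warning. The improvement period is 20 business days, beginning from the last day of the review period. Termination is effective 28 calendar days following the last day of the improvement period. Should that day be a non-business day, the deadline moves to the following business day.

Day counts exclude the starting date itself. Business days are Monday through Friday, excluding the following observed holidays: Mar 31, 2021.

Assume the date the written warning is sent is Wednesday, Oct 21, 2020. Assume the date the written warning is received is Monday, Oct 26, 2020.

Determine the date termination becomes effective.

Mar 12, 2021

The last day of the review period: Oct 26, 2020 + 81 days = Jan 15, 2021.
The last day of the improvement period: 20 business days after Friday, Jan 15, 2021, skipping weekends — Jan 18, Jan 19, Jan 20, Jan 21, …, Feb 10, Feb 11, Feb 12 — lands on Friday, Feb 12, 2021.
The date termination becomes effective: Feb 12, 2021 + 28 days = Mar 12, 2021. Mar 12, 2021 is a Friday and is not a listed holiday, so no roll-forward applies.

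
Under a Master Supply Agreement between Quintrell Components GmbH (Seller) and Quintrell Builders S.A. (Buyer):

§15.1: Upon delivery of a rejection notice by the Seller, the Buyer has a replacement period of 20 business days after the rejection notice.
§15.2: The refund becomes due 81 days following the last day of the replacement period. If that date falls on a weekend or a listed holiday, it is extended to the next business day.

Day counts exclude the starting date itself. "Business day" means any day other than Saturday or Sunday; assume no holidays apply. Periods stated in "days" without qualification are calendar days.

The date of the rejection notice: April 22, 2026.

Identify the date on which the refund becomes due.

From Wednesday, April 22, 2026, 20 business days (Apr 23, Apr 24, Apr 27, Apr 28, …, May 18, May 19, May 20, skipping weekends) brings us to Wednesday, May 20, 2026, which is the last day of the replacement period.
The date on which the refund becomes due: 81 calendar days after May 20, 2026 is August 9, 2026. That falls on a Sunday, so it rolls to the next business day, Monday, August 10, 2026.

August 10, 2026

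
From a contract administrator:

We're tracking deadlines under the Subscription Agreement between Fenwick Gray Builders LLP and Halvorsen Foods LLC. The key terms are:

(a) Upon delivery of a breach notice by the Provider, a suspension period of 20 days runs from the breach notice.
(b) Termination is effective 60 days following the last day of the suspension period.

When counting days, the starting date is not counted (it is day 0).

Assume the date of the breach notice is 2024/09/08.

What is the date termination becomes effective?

2024/11/27

The last day of the suspension period: 20 calendar days after 2024/09/08 is 2024/09/28.
The date termination becomes effective: 2024/09/28 + 60 days = 2024/11/27.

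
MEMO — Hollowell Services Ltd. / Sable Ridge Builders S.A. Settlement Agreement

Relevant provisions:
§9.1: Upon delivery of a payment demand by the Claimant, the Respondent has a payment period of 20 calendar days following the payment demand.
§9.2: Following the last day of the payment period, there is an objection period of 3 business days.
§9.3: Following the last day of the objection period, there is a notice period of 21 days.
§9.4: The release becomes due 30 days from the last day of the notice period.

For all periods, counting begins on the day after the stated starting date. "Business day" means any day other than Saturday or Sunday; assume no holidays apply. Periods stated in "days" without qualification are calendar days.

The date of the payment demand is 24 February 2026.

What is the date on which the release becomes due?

9 May 2026

Adding 20 calendar days to 24 February 2026 gives 16 March 2026, which is the last day of the payment period.
The last day of the objection period: counting 3 business days from Monday, 16 March 2026 (Mar 17, Mar 18, Mar 19, skipping weekends) reaches Thursday, 19 March 2026.
The last day of the notice period: 19 March 2026 + 21 days = 9 April 2026.
The date on which the release becomes due: 9 April 2026 + 30 days = 9 May 2026.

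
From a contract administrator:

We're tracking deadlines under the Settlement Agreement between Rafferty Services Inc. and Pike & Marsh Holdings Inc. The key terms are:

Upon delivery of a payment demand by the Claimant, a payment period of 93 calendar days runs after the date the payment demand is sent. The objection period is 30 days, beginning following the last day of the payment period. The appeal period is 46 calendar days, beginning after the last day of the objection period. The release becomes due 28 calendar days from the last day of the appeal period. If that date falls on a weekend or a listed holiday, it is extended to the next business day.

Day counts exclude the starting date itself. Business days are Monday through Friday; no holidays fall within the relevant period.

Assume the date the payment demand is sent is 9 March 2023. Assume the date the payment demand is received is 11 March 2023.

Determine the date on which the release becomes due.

The last day of the payment period: 9 March 2023 + 93 days = 10 June 2023.
Adding 30 calendar days to 10 June 2023 gives 10 July 2023, which is the last day of the objection period.
The last day of the appeal period: 46 calendar days after 10 July 2023 is 25 August 2023.
Adding 28 calendar days to 25 August 2023 gives 22 September 2023, which is the date on which the release becomes due. 22 September 2023 is a Friday, so no roll-forward applies.

22 September 2023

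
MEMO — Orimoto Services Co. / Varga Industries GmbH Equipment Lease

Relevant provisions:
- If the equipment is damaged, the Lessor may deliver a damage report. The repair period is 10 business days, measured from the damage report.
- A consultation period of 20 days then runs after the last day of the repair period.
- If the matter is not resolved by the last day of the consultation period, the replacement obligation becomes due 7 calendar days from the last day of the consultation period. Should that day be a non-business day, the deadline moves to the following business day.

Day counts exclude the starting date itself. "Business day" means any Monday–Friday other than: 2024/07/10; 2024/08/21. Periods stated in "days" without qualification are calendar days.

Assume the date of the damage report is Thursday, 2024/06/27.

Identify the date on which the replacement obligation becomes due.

The last day of the repair period: counting 10 business days from Thursday, 2024/06/27 (Jun 28, Jul 1, Jul 2, Jul 3, Jul 4, Jul 5, Jul 8, Jul 9, Jul 11, Jul 12, skipping weekends and the listed holiday on Jul 10) reaches Friday, 2024/07/12.
Adding 20 calendar days to 2024/07/12 gives 2024/08/01, which is the last day of the consultation period.
The date on which the replacement obligation becomes due: 2024/08/01 + 7 days = 2024/08/08. 2024/08/08 is a Thursday and is not a listed holiday, so no roll-forward applies.

2024/08/08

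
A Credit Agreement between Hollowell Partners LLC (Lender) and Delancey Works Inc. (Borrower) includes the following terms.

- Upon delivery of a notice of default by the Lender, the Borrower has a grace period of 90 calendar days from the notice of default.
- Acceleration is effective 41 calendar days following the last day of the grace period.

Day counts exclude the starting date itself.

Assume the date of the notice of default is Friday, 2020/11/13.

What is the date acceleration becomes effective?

The last day of the grace period: 2020/11/13 + 90 days = 2021/02/11.
Adding 41 calendar days to 2021/02/11 gives 2021/03/24, which is the date acceleration becomes effective.

2021/03/24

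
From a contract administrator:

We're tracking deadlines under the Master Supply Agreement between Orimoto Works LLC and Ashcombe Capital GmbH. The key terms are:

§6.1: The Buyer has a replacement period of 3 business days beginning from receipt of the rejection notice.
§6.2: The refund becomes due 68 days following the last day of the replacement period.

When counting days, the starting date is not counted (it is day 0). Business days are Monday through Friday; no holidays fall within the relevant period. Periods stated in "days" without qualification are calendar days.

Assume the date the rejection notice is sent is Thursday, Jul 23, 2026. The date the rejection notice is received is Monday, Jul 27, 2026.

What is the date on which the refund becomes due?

Oct 6, 2026

The last day of the replacement period: 3 business days after Monday, Jul 27, 2026, skipping weekends — Jul 28, Jul 29, Jul 30 — lands on Thursday, Jul 30, 2026.
The date on which the refund becomes due: 68 calendar days after Jul 30, 2026 is Oct 6, 2026.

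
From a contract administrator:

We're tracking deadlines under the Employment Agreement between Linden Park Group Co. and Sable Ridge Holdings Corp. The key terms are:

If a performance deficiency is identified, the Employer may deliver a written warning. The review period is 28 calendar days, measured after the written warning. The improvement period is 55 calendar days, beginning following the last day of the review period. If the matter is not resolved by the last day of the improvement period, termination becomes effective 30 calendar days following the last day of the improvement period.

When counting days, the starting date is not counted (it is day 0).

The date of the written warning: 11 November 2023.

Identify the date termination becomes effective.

The last day of the review period: 11 November 2023 + 28 days = 9 December 2023.
Adding 55 calendar days to 9 December 2023 gives 2 February 2024, which is the last day of the improvement period.
Adding 30 calendar days to 2 February 2024 gives 3 March 2024, which is the date termination becomes effective.

3 March 2024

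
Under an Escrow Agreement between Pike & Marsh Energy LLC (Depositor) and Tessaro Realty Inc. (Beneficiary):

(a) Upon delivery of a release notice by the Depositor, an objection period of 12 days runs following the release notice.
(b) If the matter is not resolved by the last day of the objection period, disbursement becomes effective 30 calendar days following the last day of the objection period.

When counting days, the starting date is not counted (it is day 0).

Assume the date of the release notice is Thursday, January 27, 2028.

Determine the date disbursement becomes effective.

March 9, 2028

The last day of the objection period: 12 calendar days after January 27, 2028 is February 8, 2028.
Adding 30 calendar days to February 8, 2028 gives March 9, 2028, which is the date disbursement becomes effective.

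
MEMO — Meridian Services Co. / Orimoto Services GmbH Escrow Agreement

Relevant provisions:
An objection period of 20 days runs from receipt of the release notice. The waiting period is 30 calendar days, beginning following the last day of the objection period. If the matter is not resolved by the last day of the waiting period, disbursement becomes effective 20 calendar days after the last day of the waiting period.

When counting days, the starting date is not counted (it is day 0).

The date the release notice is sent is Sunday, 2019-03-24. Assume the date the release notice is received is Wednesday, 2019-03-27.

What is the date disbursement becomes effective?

Adding 20 calendar days to 2019-03-27 gives 2019-04-16, which is the last day of the objection period.
Adding 30 calendar days to 2019-04-16 gives 2019-05-16, which is the last day of the waiting period.
Adding 20 calendar days to 2019-05-16 gives 2019-06-05, which is the date disbursement becomes effective.

2019-06-05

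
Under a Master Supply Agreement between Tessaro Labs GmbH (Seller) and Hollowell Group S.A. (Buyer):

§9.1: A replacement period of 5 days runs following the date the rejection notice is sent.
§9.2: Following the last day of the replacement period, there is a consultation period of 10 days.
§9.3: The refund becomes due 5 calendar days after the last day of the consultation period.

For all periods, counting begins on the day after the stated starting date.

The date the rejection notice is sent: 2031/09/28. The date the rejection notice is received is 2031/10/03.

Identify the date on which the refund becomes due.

Adding 5 calendar days to 2031/09/28 gives 2031/10/03, which is the last day of the replacement period.
The last day of the consultation period: 2031/10/03 + 10 days = 2031/10/13.
The date on which the refund becomes due: 2031/10/13 + 5 days = 2031/10/18.

2031/10/18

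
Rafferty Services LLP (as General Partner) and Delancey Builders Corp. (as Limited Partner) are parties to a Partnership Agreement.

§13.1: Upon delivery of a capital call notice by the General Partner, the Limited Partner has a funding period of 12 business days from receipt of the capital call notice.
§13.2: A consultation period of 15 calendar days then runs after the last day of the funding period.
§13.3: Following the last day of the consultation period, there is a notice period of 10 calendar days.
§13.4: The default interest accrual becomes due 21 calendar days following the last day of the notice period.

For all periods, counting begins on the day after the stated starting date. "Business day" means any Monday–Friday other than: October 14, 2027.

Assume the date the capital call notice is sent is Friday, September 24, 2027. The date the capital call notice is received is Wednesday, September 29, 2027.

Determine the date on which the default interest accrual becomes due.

The last day of the funding period: counting 12 business days from Wednesday, September 29, 2027 (Sep 30, Oct 1, Oct 4, Oct 5, …, Oct 13, Oct 15, Oct 18, skipping weekends and the listed holiday on Oct 14) reaches Monday, October 18, 2027.
The last day of the consultation period: 15 calendar days after October 18, 2027 is November 2, 2027.
Adding 10 calendar days to November 2, 2027 gives November 12, 2027, which is the last day of the notice period.
The date on which the default interest accrual becomes due: 21 calendar days after November 12, 2027 is December 3, 2027.

December 3, 2027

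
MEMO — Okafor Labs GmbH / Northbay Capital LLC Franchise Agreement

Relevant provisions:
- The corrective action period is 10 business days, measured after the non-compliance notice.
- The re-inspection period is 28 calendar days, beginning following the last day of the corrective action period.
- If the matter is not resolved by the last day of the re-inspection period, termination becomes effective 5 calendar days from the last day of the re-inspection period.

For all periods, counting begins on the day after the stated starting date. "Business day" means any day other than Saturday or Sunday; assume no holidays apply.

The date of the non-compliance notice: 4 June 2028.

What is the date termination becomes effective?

From Sunday, 4 June 2028, 10 business days (Jun 5, Jun 6, Jun 7, Jun 8, Jun 9, Jun 12, Jun 13, Jun 14, Jun 15, Jun 16, skipping weekends) brings us to Friday, 16 June 2028, which is the last day of the corrective action period.
The last day of the re-inspection period: 16 June 2028 + 28 days = 14 July 2028.
Adding 5 calendar days to 14 July 2028 gives 19 July 2028, which is the date termination becomes effective.

19 July 2028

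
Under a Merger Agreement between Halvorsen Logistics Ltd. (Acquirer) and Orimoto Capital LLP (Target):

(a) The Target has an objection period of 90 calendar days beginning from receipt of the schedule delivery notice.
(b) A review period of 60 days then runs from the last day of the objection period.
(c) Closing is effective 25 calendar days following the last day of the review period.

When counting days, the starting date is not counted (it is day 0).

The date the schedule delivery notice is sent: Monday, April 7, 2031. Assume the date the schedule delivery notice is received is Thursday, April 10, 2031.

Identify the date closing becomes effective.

October 2, 2031

The last day of the objection period: April 10, 2031 + 90 days = July 9, 2031.
Adding 60 calendar days to July 9, 2031 gives September 7, 2031, which is the last day of the review period.
Adding 25 calendar days to September 7, 2031 gives October 2, 2031, which is the date closing becomes effective.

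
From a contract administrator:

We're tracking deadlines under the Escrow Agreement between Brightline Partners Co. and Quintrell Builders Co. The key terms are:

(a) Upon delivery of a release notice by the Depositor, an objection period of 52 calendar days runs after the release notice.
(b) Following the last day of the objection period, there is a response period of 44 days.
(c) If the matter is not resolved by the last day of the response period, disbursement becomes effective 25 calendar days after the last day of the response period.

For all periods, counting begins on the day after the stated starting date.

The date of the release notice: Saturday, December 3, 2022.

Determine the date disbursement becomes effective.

April 3, 2023

The last day of the objection period: December 3, 2022 + 52 days = January 24, 2023.
Adding 44 calendar days to January 24, 2023 gives March 9, 2023, which is the last day of the response period.
Adding 25 calendar days to March 9, 2023 gives April 3, 2023, which is the date disbursement becomes effective.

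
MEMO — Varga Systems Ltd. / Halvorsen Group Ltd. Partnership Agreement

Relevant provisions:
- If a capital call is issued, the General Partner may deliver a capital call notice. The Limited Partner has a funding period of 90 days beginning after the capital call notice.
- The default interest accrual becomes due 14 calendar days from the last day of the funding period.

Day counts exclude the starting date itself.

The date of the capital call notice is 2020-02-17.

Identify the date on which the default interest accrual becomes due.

The last day of the funding period: 90 calendar days after 2020-02-17 is 2020-05-17.
Adding 14 calendar days to 2020-05-17 gives 2020-05-31, which is the date on which the default interest accrual becomes due.

2020-05-31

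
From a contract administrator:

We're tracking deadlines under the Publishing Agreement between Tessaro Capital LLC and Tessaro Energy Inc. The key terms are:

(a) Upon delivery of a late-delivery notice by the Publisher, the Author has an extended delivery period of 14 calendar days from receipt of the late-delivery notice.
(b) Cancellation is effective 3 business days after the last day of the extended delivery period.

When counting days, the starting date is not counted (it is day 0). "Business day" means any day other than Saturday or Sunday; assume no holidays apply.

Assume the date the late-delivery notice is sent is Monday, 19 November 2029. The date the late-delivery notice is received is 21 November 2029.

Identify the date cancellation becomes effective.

The last day of the extended delivery period: 14 calendar days after 21 November 2029 is 5 December 2029.
From Wednesday, 5 December 2029, 3 business days (Dec 6, Dec 7, Dec 10, skipping weekends) brings us to Monday, 10 December 2029, which is the date cancellation becomes effective.

10 December 2029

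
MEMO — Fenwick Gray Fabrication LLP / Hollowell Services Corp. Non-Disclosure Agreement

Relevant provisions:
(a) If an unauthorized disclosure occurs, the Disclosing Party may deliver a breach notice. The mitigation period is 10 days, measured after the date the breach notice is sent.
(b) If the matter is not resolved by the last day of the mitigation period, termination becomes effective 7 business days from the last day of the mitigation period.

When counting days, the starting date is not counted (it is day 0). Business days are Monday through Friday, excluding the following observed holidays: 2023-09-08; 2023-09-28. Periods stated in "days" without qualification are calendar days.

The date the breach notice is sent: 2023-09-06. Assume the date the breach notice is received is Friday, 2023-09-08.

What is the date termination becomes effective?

2023-09-26

Adding 10 calendar days to 2023-09-06 gives 2023-09-16, which is the last day of the mitigation period.
The date termination becomes effective: counting 7 business days from Saturday, 2023-09-16 (Sep 18, Sep 19, Sep 20, Sep 21, Sep 22, Sep 25, Sep 26, skipping weekends) reaches Tuesday, 2023-09-26.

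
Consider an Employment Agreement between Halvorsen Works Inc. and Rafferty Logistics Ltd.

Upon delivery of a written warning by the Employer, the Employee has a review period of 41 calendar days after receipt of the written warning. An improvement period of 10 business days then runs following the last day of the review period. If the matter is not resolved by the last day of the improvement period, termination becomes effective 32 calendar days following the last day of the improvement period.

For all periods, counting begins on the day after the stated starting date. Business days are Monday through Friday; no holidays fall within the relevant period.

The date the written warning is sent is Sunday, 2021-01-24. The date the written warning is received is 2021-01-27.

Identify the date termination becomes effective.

2021-04-24

Adding 41 calendar days to 2021-01-27 gives 2021-03-09, which is the last day of the review period.
The last day of the improvement period: counting 10 business days from Tuesday, 2021-03-09 (Mar 10, Mar 11, Mar 12, Mar 15, Mar 16, Mar 17, Mar 18, Mar 19, Mar 22, Mar 23, skipping weekends) reaches Tuesday, 2021-03-23.
The date termination becomes effective: 2021-03-23 + 32 days = 2021-04-24.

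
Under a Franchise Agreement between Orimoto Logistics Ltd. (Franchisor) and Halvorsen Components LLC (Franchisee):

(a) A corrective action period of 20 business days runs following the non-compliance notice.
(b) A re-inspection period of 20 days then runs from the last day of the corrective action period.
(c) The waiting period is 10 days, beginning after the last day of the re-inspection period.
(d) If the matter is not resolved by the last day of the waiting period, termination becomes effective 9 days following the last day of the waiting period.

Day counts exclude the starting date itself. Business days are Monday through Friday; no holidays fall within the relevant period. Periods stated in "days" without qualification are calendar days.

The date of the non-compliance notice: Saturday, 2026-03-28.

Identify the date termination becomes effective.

The last day of the corrective action period: counting 20 business days from Saturday, 2026-03-28 (Mar 30, Mar 31, Apr 1, Apr 2, …, Apr 22, Apr 23, Apr 24, skipping weekends) reaches Friday, 2026-04-24.
The last day of the re-inspection period: 2026-04-24 + 20 days = 2026-05-14.
The last day of the waiting period: 10 calendar days after 2026-05-14 is 2026-05-24.
Adding 9 calendar days to 2026-05-24 gives 2026-06-02, which is the date termination becomes effective.

2026-06-02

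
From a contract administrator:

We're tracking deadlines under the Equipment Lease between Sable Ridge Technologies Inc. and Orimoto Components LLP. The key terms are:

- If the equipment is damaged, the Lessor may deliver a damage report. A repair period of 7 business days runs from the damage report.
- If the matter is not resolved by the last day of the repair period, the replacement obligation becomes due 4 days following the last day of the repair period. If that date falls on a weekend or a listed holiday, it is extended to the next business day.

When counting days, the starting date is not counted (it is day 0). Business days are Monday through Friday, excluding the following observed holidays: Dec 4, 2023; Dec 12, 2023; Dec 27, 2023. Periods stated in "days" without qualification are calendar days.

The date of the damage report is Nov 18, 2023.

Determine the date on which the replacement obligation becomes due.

Dec 5, 2023

From Saturday, Nov 18, 2023, 7 business days (Nov 20, Nov 21, Nov 22, Nov 23, Nov 24, Nov 27, Nov 28, skipping weekends) brings us to Tuesday, Nov 28, 2023, which is the last day of the repair period.
The date on which the replacement obligation becomes due: 4 calendar days after Nov 28, 2023 is Dec 2, 2023. That falls on a Saturday, so it rolls to the next business day, Tuesday, Dec 5, 2023.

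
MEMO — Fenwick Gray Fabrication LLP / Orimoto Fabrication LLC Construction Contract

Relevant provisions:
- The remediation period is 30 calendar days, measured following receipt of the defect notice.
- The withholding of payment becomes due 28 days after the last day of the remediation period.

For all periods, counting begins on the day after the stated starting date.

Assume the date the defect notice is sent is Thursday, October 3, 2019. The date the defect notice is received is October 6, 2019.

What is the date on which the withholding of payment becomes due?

December 3, 2019

Adding 30 calendar days to October 6, 2019 gives November 5, 2019, which is the last day of the remediation period.
The date on which the withholding of payment becomes due: November 5, 2019 + 28 days = December 3, 2019.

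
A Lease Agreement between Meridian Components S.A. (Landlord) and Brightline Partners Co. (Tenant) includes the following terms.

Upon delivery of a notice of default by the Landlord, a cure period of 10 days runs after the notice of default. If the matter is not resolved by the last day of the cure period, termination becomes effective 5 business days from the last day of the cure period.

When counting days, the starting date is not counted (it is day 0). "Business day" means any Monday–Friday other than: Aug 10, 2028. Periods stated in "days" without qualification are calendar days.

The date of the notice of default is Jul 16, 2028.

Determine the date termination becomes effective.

Aug 2, 2028

Adding 10 calendar days to Jul 16, 2028 gives Jul 26, 2028, which is the last day of the cure period.
The date termination becomes effective: 5 business days after Wednesday, Jul 26, 2028, skipping weekends — Jul 27, Jul 28, Jul 31, Aug 1, Aug 2 — lands on Wednesday, Aug 2, 2028.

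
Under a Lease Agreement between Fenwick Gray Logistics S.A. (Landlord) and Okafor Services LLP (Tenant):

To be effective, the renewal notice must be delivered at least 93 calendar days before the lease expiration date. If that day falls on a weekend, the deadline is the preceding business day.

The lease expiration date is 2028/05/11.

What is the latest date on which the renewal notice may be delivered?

2028/05/11 minus 93 days is 2028/02/08. That is a Tuesday, so no adjustment is needed.

2028/02/08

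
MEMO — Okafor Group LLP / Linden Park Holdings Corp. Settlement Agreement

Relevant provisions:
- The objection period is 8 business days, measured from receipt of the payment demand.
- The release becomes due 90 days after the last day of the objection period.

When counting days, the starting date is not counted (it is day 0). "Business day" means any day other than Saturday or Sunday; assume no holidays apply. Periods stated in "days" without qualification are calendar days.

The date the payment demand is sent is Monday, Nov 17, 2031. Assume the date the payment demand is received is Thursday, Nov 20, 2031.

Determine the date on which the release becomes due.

From Thursday, Nov 20, 2031, 8 business days (Nov 21, Nov 24, Nov 25, Nov 26, Nov 27, Nov 28, Dec 1, Dec 2, skipping weekends) brings us to Tuesday, Dec 2, 2031, which is the last day of the objection period.
Adding 90 calendar days to Dec 2, 2031 gives Mar 1, 2032, which is the date on which the release becomes due.

Mar 1, 2032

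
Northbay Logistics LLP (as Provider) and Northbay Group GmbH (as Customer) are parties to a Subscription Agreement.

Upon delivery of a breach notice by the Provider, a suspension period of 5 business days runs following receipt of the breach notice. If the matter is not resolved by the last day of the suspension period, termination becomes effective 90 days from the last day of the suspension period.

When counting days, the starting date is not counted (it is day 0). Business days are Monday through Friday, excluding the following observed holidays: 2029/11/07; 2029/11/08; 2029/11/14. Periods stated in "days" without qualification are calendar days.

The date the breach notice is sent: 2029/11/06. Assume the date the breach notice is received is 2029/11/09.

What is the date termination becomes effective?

2030/02/17

From Friday, 2029/11/09, 5 business days (Nov 12, Nov 13, Nov 15, Nov 16, Nov 19, skipping weekends and the listed holiday on Nov 14) brings us to Monday, 2029/11/19, which is the last day of the suspension period.
Adding 90 calendar days to 2029/11/19 gives 2030/02/17, which is the date termination becomes effective.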